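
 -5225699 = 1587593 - 6813292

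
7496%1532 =1368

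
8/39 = 8/39= 0.21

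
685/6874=685/6874 = 0.10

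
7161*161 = 1152921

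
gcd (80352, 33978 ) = 6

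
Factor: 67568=2^4*41^1*103^1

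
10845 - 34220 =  - 23375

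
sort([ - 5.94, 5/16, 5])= [ - 5.94, 5/16, 5]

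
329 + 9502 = 9831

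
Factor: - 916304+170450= - 2^1*3^1*124309^1 = - 745854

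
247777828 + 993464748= 1241242576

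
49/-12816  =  - 1+12767/12816=- 0.00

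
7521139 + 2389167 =9910306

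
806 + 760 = 1566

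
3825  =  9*425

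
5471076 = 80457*68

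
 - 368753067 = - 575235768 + 206482701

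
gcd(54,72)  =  18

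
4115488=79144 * 52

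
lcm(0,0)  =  0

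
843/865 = 843/865 = 0.97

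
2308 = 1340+968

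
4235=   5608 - 1373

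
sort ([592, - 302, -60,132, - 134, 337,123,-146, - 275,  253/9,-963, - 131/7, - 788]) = [ -963,-788, -302, - 275,-146, - 134, - 60,-131/7,253/9, 123 , 132, 337, 592]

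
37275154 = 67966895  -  30691741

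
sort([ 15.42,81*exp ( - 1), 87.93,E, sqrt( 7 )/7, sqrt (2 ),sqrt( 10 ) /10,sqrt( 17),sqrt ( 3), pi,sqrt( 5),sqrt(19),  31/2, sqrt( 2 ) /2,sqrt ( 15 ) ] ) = [ sqrt ( 10 ) /10, sqrt(7)/7,sqrt( 2)/2,sqrt (2 ),sqrt (3 ) , sqrt( 5), E , pi,sqrt (15 ), sqrt( 17),sqrt( 19 ), 15.42,31/2,81 * exp (- 1), 87.93 ]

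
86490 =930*93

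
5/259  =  5/259 =0.02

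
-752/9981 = - 1+ 9229/9981 = - 0.08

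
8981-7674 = 1307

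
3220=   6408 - 3188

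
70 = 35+35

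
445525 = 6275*71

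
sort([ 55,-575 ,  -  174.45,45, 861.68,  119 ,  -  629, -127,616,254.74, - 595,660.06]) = [-629, - 595, - 575 , - 174.45,-127,45,  55,119,  254.74,616,  660.06,861.68 ] 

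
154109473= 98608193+55501280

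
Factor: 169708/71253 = 2^2*3^ (-3 )*11^1*13^( - 1)*19^1= 836/351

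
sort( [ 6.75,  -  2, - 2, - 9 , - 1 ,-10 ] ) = [  -  10, - 9 , - 2,-2,-1,6.75 ]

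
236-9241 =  - 9005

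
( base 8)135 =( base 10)93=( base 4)1131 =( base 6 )233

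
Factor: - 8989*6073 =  - 54590197 =- 89^1*101^1*6073^1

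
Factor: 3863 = 3863^1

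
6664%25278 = 6664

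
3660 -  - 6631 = 10291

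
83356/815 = 83356/815 = 102.28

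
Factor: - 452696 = -2^3 * 71^1*797^1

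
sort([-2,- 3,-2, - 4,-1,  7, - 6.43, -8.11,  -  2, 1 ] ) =[  -  8.11, - 6.43,-4, - 3, - 2,-2, - 2, - 1,1, 7] 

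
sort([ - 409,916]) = [ - 409, 916 ]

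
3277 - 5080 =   -  1803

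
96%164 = 96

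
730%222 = 64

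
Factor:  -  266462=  - 2^1*7^2*2719^1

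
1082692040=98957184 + 983734856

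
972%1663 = 972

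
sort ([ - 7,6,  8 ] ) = [-7,6,  8 ] 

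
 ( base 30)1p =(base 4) 313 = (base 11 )50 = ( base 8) 67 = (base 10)55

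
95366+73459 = 168825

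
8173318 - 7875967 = 297351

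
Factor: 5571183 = 3^1 * 1063^1*1747^1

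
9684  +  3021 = 12705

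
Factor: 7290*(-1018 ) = -7421220 = -2^2*3^6*5^1*509^1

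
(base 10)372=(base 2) 101110100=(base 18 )12C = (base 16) 174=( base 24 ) fc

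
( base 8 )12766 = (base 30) 67C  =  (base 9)7636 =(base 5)134442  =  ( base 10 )5622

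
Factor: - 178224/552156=- 316/979 = -2^2*11^(-1)*79^1*89^(-1 ) 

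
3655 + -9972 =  - 6317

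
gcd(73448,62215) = 1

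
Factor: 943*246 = 2^1*3^1 *23^1*41^2 = 231978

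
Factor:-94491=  - 3^2*10499^1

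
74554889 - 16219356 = 58335533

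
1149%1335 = 1149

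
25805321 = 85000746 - 59195425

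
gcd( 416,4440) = 8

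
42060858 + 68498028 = 110558886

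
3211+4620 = 7831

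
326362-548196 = - 221834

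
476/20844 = 119/5211 = 0.02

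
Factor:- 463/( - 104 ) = 2^( - 3 )*13^(- 1 )*463^1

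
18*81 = 1458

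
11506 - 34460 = -22954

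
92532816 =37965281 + 54567535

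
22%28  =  22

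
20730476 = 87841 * 236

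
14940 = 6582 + 8358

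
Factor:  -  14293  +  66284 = 51991 = 51991^1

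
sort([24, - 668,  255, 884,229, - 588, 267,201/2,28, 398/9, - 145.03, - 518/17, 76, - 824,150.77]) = [ - 824, - 668, - 588, - 145.03, - 518/17, 24,28, 398/9, 76,201/2, 150.77, 229, 255, 267 , 884]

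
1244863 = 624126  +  620737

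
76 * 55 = 4180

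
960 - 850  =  110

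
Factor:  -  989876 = -2^2*17^1*14557^1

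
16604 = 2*8302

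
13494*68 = 917592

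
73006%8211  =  7318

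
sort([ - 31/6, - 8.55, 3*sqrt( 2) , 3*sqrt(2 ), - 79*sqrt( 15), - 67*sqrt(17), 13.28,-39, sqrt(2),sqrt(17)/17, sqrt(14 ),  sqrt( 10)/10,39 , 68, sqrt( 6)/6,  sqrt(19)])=[ - 79*sqrt(15 ),-67*sqrt(17), -39, - 8.55, - 31/6, sqrt( 17)/17,sqrt( 10)/10,sqrt( 6)/6,  sqrt(2), sqrt (14 ) , 3*sqrt( 2 ), 3 * sqrt( 2),sqrt ( 19), 13.28, 39,  68] 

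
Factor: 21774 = 2^1*3^1*19^1*191^1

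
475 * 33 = 15675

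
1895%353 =130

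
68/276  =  17/69  =  0.25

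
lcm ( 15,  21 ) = 105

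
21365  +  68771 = 90136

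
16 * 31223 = 499568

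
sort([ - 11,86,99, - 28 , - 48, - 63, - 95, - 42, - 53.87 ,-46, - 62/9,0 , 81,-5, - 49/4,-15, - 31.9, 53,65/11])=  [ - 95, - 63, - 53.87, - 48 , -46, - 42 , - 31.9, - 28, - 15, - 49/4, - 11 , - 62/9, - 5,0,65/11, 53, 81, 86,99] 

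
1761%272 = 129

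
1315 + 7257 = 8572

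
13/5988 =13/5988 = 0.00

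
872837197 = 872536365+300832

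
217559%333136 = 217559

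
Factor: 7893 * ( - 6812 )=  - 2^2 * 3^2*13^1 * 131^1*877^1  =  -  53767116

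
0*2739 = 0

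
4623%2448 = 2175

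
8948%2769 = 641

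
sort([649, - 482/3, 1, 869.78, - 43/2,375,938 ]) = [ - 482/3, - 43/2 , 1,375,  649,869.78,  938 ]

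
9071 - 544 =8527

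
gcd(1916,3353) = 479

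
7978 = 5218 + 2760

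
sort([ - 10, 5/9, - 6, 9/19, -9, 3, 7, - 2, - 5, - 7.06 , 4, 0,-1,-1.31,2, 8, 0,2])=[-10,-9, - 7.06, - 6, - 5, - 2, - 1.31, - 1, 0 , 0, 9/19, 5/9, 2, 2, 3, 4,7, 8] 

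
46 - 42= 4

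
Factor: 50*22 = 1100=2^2*5^2 *11^1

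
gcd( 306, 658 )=2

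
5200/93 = 5200/93=55.91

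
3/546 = 1/182 = 0.01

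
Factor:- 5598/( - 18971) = 18/61  =  2^1*3^2*61^( - 1) 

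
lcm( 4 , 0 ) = 0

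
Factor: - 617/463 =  - 463^(-1)*617^1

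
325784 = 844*386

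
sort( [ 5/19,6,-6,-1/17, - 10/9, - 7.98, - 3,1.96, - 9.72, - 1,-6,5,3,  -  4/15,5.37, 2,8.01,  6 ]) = [ - 9.72, - 7.98, - 6,-6 ,-3, - 10/9,-1,-4/15,-1/17 , 5/19,1.96,2,3,5, 5.37, 6,  6,8.01]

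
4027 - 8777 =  - 4750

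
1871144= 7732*242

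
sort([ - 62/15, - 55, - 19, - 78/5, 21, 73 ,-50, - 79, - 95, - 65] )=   [ - 95, - 79, - 65, - 55, - 50,-19,  -  78/5,-62/15, 21, 73 ]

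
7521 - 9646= - 2125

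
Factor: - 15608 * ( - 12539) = 195708712 = 2^3*1951^1*12539^1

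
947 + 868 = 1815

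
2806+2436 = 5242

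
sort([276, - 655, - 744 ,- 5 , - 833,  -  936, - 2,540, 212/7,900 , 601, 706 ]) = [ - 936 ,-833,- 744, - 655, - 5, - 2,212/7, 276, 540, 601, 706, 900]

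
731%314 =103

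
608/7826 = 304/3913 = 0.08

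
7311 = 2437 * 3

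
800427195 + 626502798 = 1426929993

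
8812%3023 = 2766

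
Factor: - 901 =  - 17^1*53^1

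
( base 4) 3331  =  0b11111101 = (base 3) 100101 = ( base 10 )253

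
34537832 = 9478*3644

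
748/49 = 15 + 13/49 = 15.27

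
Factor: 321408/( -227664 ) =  - 2^3 * 3^1*17^(-1) = - 24/17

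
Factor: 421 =421^1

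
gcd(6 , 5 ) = 1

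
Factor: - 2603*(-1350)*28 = 98393400 = 2^3 * 3^3*5^2*7^1*19^1*137^1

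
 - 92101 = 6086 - 98187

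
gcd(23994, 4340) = 62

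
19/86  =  19/86 = 0.22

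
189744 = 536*354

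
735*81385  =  59817975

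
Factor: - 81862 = -2^1*  11^1*61^2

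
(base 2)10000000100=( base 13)611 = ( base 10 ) 1028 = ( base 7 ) 2666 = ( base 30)148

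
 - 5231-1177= - 6408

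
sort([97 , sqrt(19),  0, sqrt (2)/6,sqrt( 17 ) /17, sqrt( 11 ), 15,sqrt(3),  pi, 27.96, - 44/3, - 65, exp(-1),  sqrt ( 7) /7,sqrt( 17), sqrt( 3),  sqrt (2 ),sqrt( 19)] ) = [ - 65,-44/3, 0,  sqrt( 2)/6,  sqrt( 17)/17 , exp( - 1), sqrt( 7 ) /7 , sqrt(2), sqrt( 3),sqrt( 3), pi, sqrt( 11), sqrt( 17),sqrt ( 19),  sqrt(19 ), 15, 27.96, 97] 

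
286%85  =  31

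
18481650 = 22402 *825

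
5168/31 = 5168/31= 166.71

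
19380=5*3876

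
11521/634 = 11521/634 = 18.17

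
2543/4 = 635 + 3/4= 635.75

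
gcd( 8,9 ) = 1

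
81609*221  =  18035589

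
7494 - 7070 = 424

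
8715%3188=2339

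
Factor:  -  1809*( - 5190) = 2^1* 3^4*5^1 * 67^1*173^1 = 9388710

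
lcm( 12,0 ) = 0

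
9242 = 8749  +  493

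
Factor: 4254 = 2^1*3^1*709^1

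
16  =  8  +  8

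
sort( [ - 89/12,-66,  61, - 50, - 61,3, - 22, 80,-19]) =[  -  66, - 61, - 50,  -  22 ,-19, - 89/12, 3,61,80]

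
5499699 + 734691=6234390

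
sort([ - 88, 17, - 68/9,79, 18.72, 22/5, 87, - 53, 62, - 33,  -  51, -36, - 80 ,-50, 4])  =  [-88, - 80, - 53,-51, - 50, - 36, - 33 ,-68/9, 4,22/5, 17,  18.72 , 62, 79,87]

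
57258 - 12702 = 44556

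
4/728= 1/182 = 0.01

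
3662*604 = 2211848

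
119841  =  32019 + 87822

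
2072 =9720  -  7648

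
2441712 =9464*258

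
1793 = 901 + 892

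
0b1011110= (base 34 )2Q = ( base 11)86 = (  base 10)94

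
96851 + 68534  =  165385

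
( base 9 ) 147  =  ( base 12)A4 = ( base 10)124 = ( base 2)1111100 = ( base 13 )97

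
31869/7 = 4552 + 5/7 = 4552.71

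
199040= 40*4976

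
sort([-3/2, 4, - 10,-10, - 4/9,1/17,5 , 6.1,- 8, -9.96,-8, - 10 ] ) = [-10, - 10,-10, - 9.96, - 8 ,-8,-3/2,-4/9 , 1/17,4,5,6.1]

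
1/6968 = 1/6968 = 0.00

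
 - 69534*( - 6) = 417204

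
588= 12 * 49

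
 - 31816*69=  - 2195304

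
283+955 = 1238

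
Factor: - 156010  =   - 2^1* 5^1 * 15601^1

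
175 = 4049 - 3874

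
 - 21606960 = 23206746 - 44813706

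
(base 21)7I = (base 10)165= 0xa5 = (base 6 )433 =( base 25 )6F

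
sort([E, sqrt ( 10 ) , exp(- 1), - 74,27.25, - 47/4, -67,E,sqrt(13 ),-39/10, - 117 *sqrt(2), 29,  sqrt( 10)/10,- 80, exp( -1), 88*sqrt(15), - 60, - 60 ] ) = [ - 117*sqrt (2 ), - 80, - 74 ,-67, - 60, - 60, - 47/4, - 39/10,  sqrt(10)/10, exp(-1) , exp( - 1),E , E,sqrt (10), sqrt( 13),27.25, 29,88*sqrt( 15 )]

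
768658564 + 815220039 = 1583878603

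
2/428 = 1/214  =  0.00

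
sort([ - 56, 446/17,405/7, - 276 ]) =[ - 276, - 56,446/17,405/7]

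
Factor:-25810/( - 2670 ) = 29/3=3^(-1)*29^1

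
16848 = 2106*8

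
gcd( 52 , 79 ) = 1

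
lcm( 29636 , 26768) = 829808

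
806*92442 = 74508252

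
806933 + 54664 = 861597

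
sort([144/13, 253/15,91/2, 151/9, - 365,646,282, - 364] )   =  [ - 365,-364, 144/13,151/9 , 253/15,91/2,282,646]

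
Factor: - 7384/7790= - 2^2*5^ ( - 1 )*13^1 * 19^ ( - 1 )*41^(  -  1 )*71^1   =  -3692/3895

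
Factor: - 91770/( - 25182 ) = 3^(  -  1 )*5^1 * 7^1*19^1*23^1 *1399^( - 1 )=15295/4197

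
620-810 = -190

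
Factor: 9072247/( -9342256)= - 2^( - 4)*7^(-1) * 11^(-1) *7583^( - 1)*9072247^1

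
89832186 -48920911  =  40911275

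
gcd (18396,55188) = 18396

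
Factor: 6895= 5^1*7^1 * 197^1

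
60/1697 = 60/1697 = 0.04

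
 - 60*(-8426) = 505560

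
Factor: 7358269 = 7358269^1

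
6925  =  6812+113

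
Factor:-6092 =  - 2^2  *1523^1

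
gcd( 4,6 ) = 2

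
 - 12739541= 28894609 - 41634150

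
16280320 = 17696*920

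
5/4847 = 5/4847  =  0.00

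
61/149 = 61/149 = 0.41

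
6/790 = 3/395= 0.01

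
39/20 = 39/20 = 1.95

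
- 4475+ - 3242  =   - 7717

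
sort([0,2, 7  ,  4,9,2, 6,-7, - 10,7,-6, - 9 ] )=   [ - 10,- 9, - 7, - 6,0, 2, 2,4,6 , 7,7,9 ]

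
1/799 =1/799 = 0.00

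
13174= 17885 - 4711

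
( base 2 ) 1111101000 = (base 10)1000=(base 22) 21a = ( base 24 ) 1hg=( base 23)1kb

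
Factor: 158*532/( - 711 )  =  -1064/9 = -2^3*3^(-2 )*7^1 *19^1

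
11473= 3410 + 8063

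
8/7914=4/3957 = 0.00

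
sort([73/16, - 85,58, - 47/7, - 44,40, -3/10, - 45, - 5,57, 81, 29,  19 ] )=[  -  85, - 45, - 44, - 47/7 , - 5, - 3/10,  73/16, 19,29, 40, 57,58, 81]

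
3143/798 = 3 + 107/114 = 3.94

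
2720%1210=300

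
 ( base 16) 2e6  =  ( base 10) 742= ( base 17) 29b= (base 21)1e7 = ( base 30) om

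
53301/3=17767  =  17767.00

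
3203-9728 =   -  6525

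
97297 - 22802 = 74495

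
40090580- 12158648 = 27931932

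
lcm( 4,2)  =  4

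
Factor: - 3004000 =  - 2^5 * 5^3 * 751^1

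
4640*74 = 343360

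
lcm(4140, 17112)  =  256680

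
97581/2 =48790 + 1/2 = 48790.50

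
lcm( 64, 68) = 1088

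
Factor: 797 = 797^1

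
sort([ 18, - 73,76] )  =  [ - 73,  18, 76]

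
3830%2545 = 1285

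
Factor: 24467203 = 197^1 * 124199^1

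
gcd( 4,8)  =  4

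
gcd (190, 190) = 190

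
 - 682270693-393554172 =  - 1075824865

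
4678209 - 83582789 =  - 78904580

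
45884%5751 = 5627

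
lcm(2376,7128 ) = 7128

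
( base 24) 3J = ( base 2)1011011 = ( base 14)67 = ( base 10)91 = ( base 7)160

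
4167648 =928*4491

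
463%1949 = 463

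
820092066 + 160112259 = 980204325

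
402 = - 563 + 965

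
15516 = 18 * 862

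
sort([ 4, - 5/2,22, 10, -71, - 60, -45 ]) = [ - 71, - 60, - 45, - 5/2, 4 , 10,  22]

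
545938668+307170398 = 853109066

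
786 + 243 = 1029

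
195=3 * 65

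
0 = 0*608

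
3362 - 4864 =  - 1502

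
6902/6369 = 6902/6369 = 1.08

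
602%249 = 104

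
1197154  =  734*1631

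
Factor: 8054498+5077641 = 431^1*30469^1= 13132139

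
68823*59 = 4060557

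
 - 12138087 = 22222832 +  - 34360919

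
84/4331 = 84/4331= 0.02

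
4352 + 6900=11252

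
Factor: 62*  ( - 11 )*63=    - 42966= - 2^1 * 3^2 * 7^1*11^1*31^1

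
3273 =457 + 2816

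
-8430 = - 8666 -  - 236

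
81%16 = 1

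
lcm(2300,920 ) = 4600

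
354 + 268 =622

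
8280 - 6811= 1469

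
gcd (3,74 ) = 1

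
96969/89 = 1089 + 48/89 = 1089.54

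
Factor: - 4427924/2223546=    - 2213962/1111773 = - 2^1*3^( - 1)*13^ (  -  1 )*29^( -1) *151^1 * 983^( - 1)*7331^1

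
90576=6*15096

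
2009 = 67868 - 65859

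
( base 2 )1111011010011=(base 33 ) 784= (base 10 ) 7891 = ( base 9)11737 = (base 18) 1667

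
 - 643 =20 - 663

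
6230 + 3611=9841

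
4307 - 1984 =2323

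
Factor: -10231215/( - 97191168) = 3410405/32397056 = 2^(-8) * 5^1*19^1*35899^1 * 126551^ ( - 1) 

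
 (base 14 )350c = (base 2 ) 10010000001000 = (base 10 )9224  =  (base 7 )35615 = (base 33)8FH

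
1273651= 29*43919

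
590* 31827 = 18777930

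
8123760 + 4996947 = 13120707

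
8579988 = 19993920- 11413932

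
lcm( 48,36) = 144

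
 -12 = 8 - 20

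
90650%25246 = 14912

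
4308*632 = 2722656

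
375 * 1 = 375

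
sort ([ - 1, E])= [ - 1, E ]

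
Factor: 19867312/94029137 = 2^4*19^1*479^( - 1 )*65353^1*196303^( - 1 ) 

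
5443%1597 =652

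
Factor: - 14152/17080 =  - 5^ ( - 1 )*7^(  -  1 )*29^1 = -  29/35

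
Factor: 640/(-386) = -2^6*5^1*193^( -1) = - 320/193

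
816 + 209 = 1025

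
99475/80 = 1243 + 7/16=1243.44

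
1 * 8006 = 8006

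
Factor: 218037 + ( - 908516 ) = -19^1*36341^1=- 690479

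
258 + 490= 748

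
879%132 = 87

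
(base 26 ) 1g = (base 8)52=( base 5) 132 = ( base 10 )42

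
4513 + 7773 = 12286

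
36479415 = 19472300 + 17007115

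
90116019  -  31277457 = 58838562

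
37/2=37/2 = 18.50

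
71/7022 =71/7022 = 0.01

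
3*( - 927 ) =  - 2781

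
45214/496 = 91 + 39/248 = 91.16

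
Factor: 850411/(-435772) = -2^(-2 )*43^1*19777^1*108943^ ( - 1 ) 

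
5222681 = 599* 8719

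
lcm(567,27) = 567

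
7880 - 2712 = 5168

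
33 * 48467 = 1599411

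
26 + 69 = 95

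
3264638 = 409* 7982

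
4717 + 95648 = 100365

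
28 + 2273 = 2301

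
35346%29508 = 5838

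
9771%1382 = 97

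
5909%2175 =1559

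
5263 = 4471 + 792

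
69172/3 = 23057  +  1/3 = 23057.33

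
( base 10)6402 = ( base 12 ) 3856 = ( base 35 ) 57W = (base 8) 14402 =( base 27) 8l3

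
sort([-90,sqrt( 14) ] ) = [-90 , sqrt(14 )] 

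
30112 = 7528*4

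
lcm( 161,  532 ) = 12236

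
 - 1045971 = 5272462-6318433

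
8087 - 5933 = 2154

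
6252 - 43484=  - 37232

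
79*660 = 52140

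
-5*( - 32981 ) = 164905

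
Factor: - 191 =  - 191^1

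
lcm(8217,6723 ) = 73953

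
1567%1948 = 1567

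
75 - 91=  - 16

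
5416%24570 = 5416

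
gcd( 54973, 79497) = 1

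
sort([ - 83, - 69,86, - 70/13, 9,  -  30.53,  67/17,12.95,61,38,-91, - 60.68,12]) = [  -  91,-83, - 69, - 60.68,-30.53,-70/13, 67/17 , 9,  12, 12.95,38,61, 86]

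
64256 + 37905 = 102161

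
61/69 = 61/69 = 0.88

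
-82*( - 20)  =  1640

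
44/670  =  22/335= 0.07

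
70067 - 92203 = - 22136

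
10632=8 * 1329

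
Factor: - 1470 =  - 2^1*3^1*5^1*7^2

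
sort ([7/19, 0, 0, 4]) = [ 0, 0 , 7/19,  4 ] 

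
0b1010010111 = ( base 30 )M3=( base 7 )1635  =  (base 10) 663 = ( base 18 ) 20F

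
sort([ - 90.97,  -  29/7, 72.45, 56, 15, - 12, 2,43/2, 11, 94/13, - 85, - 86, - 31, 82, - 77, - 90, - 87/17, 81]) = [- 90.97, - 90 , - 86 , - 85, - 77,- 31, - 12, - 87/17, - 29/7, 2, 94/13,  11,15,43/2 , 56, 72.45,81 , 82 ]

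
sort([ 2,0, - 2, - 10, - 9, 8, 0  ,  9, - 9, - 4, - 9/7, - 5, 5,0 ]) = [  -  10, - 9, - 9, - 5, - 4, - 2, - 9/7, 0, 0,0,  2 , 5, 8, 9]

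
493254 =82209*6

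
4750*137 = 650750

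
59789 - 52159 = 7630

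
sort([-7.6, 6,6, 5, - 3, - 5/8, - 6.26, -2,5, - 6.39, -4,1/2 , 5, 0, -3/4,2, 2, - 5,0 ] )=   [ - 7.6, - 6.39, - 6.26, - 5, - 4,-3, - 2, - 3/4, - 5/8 , 0,  0,1/2 , 2,2 , 5,5, 5 , 6,6 ]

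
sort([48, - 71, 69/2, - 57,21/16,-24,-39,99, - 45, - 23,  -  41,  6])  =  [-71, - 57,-45,-41,-39, - 24,-23,21/16,6, 69/2, 48,99]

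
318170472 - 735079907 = -416909435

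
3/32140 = 3/32140 = 0.00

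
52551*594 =31215294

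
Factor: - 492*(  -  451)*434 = 96301128 = 2^3*3^1*7^1*11^1*31^1*41^2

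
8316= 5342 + 2974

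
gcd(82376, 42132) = 4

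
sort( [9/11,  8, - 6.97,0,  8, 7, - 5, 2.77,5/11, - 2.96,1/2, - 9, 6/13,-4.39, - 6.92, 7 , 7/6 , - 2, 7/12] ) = [- 9, - 6.97, - 6.92,-5, - 4.39, - 2.96 ,-2 , 0,5/11,6/13,1/2, 7/12,9/11, 7/6,2.77,7, 7,  8, 8 ]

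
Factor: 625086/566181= 2^1*11^1*19^( - 1)*41^1*43^( - 1)=902/817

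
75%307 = 75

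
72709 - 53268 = 19441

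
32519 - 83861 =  - 51342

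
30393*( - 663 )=-20150559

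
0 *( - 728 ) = 0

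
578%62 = 20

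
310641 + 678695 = 989336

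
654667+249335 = 904002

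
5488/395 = 13  +  353/395 = 13.89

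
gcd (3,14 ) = 1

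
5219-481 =4738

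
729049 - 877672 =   -  148623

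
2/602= 1/301 = 0.00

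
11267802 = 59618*189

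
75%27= 21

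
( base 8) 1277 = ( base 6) 3131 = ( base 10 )703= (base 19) 1i0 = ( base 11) 58a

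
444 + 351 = 795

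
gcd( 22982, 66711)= 1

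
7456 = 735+6721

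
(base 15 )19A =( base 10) 370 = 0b101110010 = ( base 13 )226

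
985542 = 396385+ 589157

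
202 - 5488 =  - 5286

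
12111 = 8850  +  3261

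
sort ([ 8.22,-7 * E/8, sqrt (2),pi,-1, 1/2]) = [  -  7  *  E/8, - 1, 1/2, sqrt( 2 ), pi, 8.22]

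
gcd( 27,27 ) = 27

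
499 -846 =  - 347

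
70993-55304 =15689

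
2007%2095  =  2007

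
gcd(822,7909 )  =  1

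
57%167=57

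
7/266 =1/38  =  0.03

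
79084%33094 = 12896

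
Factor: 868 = 2^2*7^1 * 31^1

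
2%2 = 0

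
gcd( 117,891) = 9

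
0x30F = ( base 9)1060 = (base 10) 783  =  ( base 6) 3343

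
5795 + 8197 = 13992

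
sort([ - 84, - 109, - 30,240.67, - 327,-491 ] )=[ - 491,-327, - 109 ,-84, - 30 , 240.67]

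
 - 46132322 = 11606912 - 57739234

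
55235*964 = 53246540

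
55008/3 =18336 = 18336.00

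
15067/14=1076 + 3/14=1076.21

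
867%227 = 186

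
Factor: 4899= 3^1*23^1*71^1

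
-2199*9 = -19791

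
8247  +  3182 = 11429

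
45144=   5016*9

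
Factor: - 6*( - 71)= 2^1*3^1 * 71^1 =426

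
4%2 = 0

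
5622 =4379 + 1243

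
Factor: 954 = 2^1*3^2*53^1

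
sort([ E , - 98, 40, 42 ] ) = [ - 98, E, 40,42 ]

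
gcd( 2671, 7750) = 1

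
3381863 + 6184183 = 9566046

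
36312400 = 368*98675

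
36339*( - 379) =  - 13772481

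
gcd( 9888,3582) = 6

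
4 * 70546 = 282184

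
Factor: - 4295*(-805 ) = 3457475 = 5^2*7^1 * 23^1*859^1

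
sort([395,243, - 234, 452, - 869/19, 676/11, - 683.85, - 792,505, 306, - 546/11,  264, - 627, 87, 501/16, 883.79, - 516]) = [ - 792, - 683.85 ,-627 , - 516, - 234,-546/11,-869/19,501/16,676/11, 87,243, 264,306,395,452,505,883.79]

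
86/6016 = 43/3008 = 0.01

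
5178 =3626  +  1552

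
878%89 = 77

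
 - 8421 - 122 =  - 8543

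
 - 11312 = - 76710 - -65398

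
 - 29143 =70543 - 99686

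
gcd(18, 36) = 18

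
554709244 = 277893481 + 276815763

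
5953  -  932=5021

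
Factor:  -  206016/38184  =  -232/43 = - 2^3*29^1* 43^( - 1) 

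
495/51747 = 165/17249 = 0.01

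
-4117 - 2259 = -6376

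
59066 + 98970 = 158036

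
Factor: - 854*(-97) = 2^1 * 7^1* 61^1*97^1=82838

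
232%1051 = 232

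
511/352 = 511/352 = 1.45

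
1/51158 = 1/51158=0.00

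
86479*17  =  1470143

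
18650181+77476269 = 96126450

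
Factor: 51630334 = 2^1*7^1 * 19^1  *  67^1*2897^1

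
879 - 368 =511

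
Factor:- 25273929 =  - 3^1*193^1*43651^1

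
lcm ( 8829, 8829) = 8829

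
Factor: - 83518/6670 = - 5^(  -  1 )*23^(- 1)*29^ ( - 1)*41759^1 = - 41759/3335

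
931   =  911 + 20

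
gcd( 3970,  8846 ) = 2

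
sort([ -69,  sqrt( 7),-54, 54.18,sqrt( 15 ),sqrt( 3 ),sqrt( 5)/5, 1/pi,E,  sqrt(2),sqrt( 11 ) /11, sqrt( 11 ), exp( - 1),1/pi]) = [ - 69,-54, sqrt (11)/11,1/pi,  1/pi,exp( - 1), sqrt (5)/5,sqrt( 2),sqrt( 3), sqrt( 7),E,  sqrt( 11) , sqrt( 15),54.18 ] 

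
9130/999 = 9 + 139/999 = 9.14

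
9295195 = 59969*155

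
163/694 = 163/694 = 0.23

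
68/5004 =17/1251 = 0.01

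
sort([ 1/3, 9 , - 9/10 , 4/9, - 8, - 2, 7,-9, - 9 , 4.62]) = [ - 9,  -  9, - 8 , - 2, - 9/10, 1/3, 4/9, 4.62, 7, 9 ]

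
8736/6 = 1456 = 1456.00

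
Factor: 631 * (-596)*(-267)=2^2*3^1*89^1*149^1*631^1 = 100412292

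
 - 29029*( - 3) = 87087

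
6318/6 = 1053  =  1053.00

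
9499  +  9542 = 19041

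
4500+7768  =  12268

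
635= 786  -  151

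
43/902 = 43/902 = 0.05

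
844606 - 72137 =772469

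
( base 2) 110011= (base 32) 1j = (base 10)51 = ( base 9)56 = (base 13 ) 3c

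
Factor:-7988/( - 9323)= 2^2 * 1997^1 * 9323^( - 1 )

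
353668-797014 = -443346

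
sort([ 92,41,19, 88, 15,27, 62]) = [15,19, 27,41, 62, 88, 92 ] 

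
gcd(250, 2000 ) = 250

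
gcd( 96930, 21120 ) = 30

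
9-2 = 7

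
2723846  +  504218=3228064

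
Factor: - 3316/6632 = - 2^(-1) = -1/2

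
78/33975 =26/11325  =  0.00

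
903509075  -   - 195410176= 1098919251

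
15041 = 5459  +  9582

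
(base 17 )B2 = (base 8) 275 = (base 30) 69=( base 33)5o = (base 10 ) 189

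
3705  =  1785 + 1920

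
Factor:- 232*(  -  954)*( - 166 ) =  - 36740448 = - 2^5*3^2*29^1*53^1*83^1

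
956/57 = 956/57  =  16.77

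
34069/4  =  34069/4 = 8517.25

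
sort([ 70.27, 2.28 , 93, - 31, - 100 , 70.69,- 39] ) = [ - 100,-39, - 31,2.28,  70.27, 70.69 , 93 ]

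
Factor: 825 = 3^1*5^2*11^1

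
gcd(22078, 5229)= 581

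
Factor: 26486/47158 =41/73 = 41^1 * 73^( - 1 )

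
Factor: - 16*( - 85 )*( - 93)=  - 2^4*3^1*5^1*17^1*31^1  =  - 126480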